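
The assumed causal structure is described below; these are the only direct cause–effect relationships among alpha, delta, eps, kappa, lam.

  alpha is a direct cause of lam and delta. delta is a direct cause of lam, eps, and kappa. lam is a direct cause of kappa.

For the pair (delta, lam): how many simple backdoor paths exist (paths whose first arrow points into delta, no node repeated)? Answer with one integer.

A backdoor path from delta to lam is any simple undirected path whose first edge points into delta (i.e. leaves delta via a parent).
Parents of delta: {alpha}.
Enumerating:
  P1: delta <- alpha -> lam
That exhausts the simple backdoor paths. Count: 1.

1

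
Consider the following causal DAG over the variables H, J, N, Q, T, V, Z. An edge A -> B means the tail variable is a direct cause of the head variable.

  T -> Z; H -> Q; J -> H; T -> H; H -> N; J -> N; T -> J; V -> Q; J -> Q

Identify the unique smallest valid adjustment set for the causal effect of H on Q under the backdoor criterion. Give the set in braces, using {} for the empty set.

Variables eligible for adjustment (non-descendants of H, excluding H and Q): {J, T, V, Z}.
Backdoor paths from H to Q:
  P1: H <- T -> J -> Q
  P2: H <- J -> Q
The empty set is not sufficient: P1 (H <- T -> J -> Q) has no collider blocking it and no conditioned non-collider, so it is open.
Try {J}:
  P1: blocked at chain node J ∈ conditioning set.
  P2: blocked at fork node J ∈ conditioning set.
{J} contains no descendant of H and blocks every backdoor path.
No other singleton works — e.g. {T} leaves P2 open — so {J} is the unique smallest valid adjustment set.

{J}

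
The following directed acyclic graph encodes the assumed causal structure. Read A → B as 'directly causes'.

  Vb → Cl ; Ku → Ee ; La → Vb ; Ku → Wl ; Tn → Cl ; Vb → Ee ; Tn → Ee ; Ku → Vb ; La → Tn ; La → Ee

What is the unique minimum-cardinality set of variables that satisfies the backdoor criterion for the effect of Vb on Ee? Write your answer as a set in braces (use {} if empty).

{Ku, La}

Variables eligible for adjustment (non-descendants of Vb, excluding Vb and Ee): {Ku, La, Tn, Wl}.
Backdoor paths from Vb to Ee:
  P1: Vb <- Ku -> Ee
  P2: Vb <- La -> Tn -> Ee
  P3: Vb <- La -> Ee
The empty set is not sufficient: P1 (Vb <- Ku -> Ee) has no collider blocking it and no conditioned non-collider, so it is open.
Try {Ku, La}:
  P1: blocked at fork node Ku ∈ conditioning set.
  P2: blocked at fork node La ∈ conditioning set.
  P3: blocked at fork node La ∈ conditioning set.
{Ku, La} contains no descendant of Vb and blocks every backdoor path.
Every element of {Ku, La} is needed (dropping Ku leaves P1 open; dropping La leaves P2 open), so no proper subset is valid.
Among all size-2 subsets of the eligible variables, only {Ku, La} blocks every backdoor path, so it is the unique smallest valid adjustment set.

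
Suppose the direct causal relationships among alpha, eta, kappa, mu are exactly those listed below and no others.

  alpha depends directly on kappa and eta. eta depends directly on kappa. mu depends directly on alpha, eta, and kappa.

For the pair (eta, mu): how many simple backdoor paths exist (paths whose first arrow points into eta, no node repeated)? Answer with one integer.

A backdoor path from eta to mu is any simple undirected path whose first edge points into eta (i.e. leaves eta via a parent).
Parents of eta: {kappa}.
Enumerating:
  P1: eta <- kappa -> alpha -> mu
  P2: eta <- kappa -> mu
That exhausts the simple backdoor paths. Count: 2.

2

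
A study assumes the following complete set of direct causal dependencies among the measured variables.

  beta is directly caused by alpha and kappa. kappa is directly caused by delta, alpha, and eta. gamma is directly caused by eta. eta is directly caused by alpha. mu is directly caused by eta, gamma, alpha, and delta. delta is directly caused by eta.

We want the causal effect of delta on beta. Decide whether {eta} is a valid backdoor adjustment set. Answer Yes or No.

Yes

Backdoor paths from delta to beta (paths whose first edge points into delta):
  P1: delta <- eta <- alpha -> kappa -> beta
  P2: delta <- eta <- alpha -> beta
  P3: delta <- eta -> kappa <- alpha -> beta
  P4: delta <- eta -> kappa -> beta
  P5: delta <- eta -> gamma -> mu <- alpha -> kappa -> beta
  P6: delta <- eta -> gamma -> mu <- alpha -> beta
  P7: delta <- eta -> mu <- alpha -> kappa -> beta
  P8: delta <- eta -> mu <- alpha -> beta
Condition 1 (no descendant of delta in the set): holds — descendants of delta are {beta, kappa, mu}; none are in {eta}.
Condition 2 (every backdoor path blocked by {eta}):
  P1: blocked at chain node eta ∈ conditioning set.
  P2: blocked at chain node eta ∈ conditioning set.
  P3: blocked at fork node eta ∈ conditioning set.
  P4: blocked at fork node eta ∈ conditioning set.
  P5: blocked at fork node eta ∈ conditioning set.
  P6: blocked at fork node eta ∈ conditioning set.
  P7: blocked at fork node eta ∈ conditioning set.
  P8: blocked at fork node eta ∈ conditioning set.
{eta} satisfies the backdoor criterion.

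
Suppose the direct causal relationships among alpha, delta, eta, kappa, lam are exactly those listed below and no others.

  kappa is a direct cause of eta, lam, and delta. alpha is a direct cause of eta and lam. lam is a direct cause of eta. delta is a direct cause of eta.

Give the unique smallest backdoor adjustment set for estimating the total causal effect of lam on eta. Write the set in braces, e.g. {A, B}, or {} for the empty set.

Variables eligible for adjustment (non-descendants of lam, excluding lam and eta): {alpha, delta, kappa}.
Backdoor paths from lam to eta:
  P1: lam <- kappa -> delta -> eta
  P2: lam <- kappa -> eta
  P3: lam <- alpha -> eta
The empty set is not sufficient: P1 (lam <- kappa -> delta -> eta) has no collider blocking it and no conditioned non-collider, so it is open.
Try {alpha, kappa}:
  P1: blocked at fork node kappa ∈ conditioning set.
  P2: blocked at fork node kappa ∈ conditioning set.
  P3: blocked at fork node alpha ∈ conditioning set.
{alpha, kappa} contains no descendant of lam and blocks every backdoor path.
Every element of {alpha, kappa} is needed (dropping alpha leaves P3 open; dropping kappa leaves P1 open), so no proper subset is valid.
Among all size-2 subsets of the eligible variables, only {alpha, kappa} blocks every backdoor path, so it is the unique smallest valid adjustment set.

{alpha, kappa}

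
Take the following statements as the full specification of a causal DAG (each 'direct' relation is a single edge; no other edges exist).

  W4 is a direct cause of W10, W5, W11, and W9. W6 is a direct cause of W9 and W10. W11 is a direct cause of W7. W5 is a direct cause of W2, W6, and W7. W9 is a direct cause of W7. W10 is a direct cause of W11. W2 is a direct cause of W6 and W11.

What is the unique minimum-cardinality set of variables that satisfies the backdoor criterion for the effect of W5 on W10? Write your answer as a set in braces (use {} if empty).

{W4}

Variables eligible for adjustment (non-descendants of W5, excluding W5 and W10): {W4}.
Backdoor paths from W5 to W10:
  P1: W5 <- W4 -> W10
  P2: W5 <- W4 -> W11 <- W2 -> W6 -> W10
  P3: W5 <- W4 -> W11 <- W10
  P4: W5 <- W4 -> W11 -> W7 <- W9 <- W6 -> W10
  P5: W5 <- W4 -> W9 <- W6 <- W2 -> W11 <- W10
  P6: W5 <- W4 -> W9 <- W6 -> W10
  P7: W5 <- W4 -> W9 -> W7 <- W11 <- W2 -> W6 -> W10
  P8: W5 <- W4 -> W9 -> W7 <- W11 <- W10
The empty set is not sufficient: P1 (W5 <- W4 -> W10) has no collider blocking it and no conditioned non-collider, so it is open.
Try {W4}:
  P1: blocked at fork node W4 ∈ conditioning set.
  P2: blocked at fork node W4 ∈ conditioning set.
  P3: blocked at fork node W4 ∈ conditioning set.
  P4: blocked at fork node W4 ∈ conditioning set.
  P5: blocked at fork node W4 ∈ conditioning set.
  P6: blocked at fork node W4 ∈ conditioning set.
  P7: blocked at fork node W4 ∈ conditioning set.
  P8: blocked at fork node W4 ∈ conditioning set.
{W4} contains no descendant of W5 and blocks every backdoor path.
{W4} is the unique smallest valid adjustment set.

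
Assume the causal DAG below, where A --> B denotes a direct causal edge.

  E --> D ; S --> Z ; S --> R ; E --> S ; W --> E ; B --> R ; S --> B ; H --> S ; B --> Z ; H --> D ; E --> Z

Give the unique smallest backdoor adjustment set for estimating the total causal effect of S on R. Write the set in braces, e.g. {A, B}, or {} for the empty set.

Variables eligible for adjustment (non-descendants of S, excluding S and R): {D, E, H, W}.
Backdoor paths from S to R:
  P1: S <- H -> D <- E -> Z <- B -> R
  P2: S <- E -> Z <- B -> R
Each backdoor path contains an unconditioned collider, so every path is already blocked with the empty conditioning set:
  P1: blocked at collider D (neither it nor any descendant is in the conditioning set).
  P2: blocked at collider Z (neither it nor any descendant is in the conditioning set).
The empty set is therefore the unique smallest valid set.

{}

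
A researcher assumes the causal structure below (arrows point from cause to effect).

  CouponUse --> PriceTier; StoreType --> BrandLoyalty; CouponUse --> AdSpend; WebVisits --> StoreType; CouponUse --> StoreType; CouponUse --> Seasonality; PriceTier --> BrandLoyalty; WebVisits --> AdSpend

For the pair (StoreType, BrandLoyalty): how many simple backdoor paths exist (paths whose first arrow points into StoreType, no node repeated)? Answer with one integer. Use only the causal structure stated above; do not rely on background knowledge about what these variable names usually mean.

A backdoor path from StoreType to BrandLoyalty is any simple undirected path whose first edge points into StoreType (i.e. leaves StoreType via a parent).
Parents of StoreType: {CouponUse, WebVisits}.
Enumerating:
  P1: StoreType <- CouponUse -> PriceTier -> BrandLoyalty
  P2: StoreType <- WebVisits -> AdSpend <- CouponUse -> PriceTier -> BrandLoyalty
That exhausts the simple backdoor paths. Count: 2.

2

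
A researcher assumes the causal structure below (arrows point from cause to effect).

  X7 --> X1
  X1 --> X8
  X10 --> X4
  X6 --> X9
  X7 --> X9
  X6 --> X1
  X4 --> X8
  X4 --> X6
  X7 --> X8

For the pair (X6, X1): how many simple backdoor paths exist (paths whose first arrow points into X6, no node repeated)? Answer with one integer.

2

A backdoor path from X6 to X1 is any simple undirected path whose first edge points into X6 (i.e. leaves X6 via a parent).
Parents of X6: {X4}.
Enumerating:
  P1: X6 <- X4 -> X8 <- X7 -> X1
  P2: X6 <- X4 -> X8 <- X1
That exhausts the simple backdoor paths. Count: 2.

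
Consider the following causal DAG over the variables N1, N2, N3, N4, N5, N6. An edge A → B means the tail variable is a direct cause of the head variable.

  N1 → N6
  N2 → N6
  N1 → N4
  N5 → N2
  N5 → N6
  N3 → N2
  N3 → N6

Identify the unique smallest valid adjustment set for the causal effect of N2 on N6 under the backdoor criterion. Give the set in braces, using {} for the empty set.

Variables eligible for adjustment (non-descendants of N2, excluding N2 and N6): {N1, N3, N4, N5}.
Backdoor paths from N2 to N6:
  P1: N2 <- N3 -> N6
  P2: N2 <- N5 -> N6
The empty set is not sufficient: P1 (N2 <- N3 -> N6) has no collider blocking it and no conditioned non-collider, so it is open.
Try {N3, N5}:
  P1: blocked at fork node N3 ∈ conditioning set.
  P2: blocked at fork node N5 ∈ conditioning set.
{N3, N5} contains no descendant of N2 and blocks every backdoor path.
Every element of {N3, N5} is needed (dropping N3 leaves P1 open; dropping N5 leaves P2 open), so no proper subset is valid.
Among all size-2 subsets of the eligible variables, only {N3, N5} blocks every backdoor path, so it is the unique smallest valid adjustment set.

{N3, N5}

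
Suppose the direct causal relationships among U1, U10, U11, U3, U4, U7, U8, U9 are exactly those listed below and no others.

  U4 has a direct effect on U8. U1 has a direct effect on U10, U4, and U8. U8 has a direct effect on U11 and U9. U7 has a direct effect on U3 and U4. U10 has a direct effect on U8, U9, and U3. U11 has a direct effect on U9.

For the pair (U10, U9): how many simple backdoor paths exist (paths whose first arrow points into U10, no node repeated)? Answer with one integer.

4

A backdoor path from U10 to U9 is any simple undirected path whose first edge points into U10 (i.e. leaves U10 via a parent).
Parents of U10: {U1}.
Enumerating:
  P1: U10 <- U1 -> U4 -> U8 -> U11 -> U9
  P2: U10 <- U1 -> U4 -> U8 -> U9
  P3: U10 <- U1 -> U8 -> U11 -> U9
  P4: U10 <- U1 -> U8 -> U9
That exhausts the simple backdoor paths. Count: 4.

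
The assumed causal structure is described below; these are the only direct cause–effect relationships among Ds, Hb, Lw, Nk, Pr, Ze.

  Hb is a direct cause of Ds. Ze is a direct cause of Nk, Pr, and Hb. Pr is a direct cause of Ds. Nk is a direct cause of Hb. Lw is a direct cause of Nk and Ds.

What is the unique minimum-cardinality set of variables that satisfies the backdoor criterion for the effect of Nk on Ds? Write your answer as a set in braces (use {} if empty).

Variables eligible for adjustment (non-descendants of Nk, excluding Nk and Ds): {Lw, Pr, Ze}.
Backdoor paths from Nk to Ds:
  P1: Nk <- Ze -> Hb -> Ds
  P2: Nk <- Ze -> Pr -> Ds
  P3: Nk <- Lw -> Ds
The empty set is not sufficient: P1 (Nk <- Ze -> Hb -> Ds) has no collider blocking it and no conditioned non-collider, so it is open.
Try {Lw, Ze}:
  P1: blocked at fork node Ze ∈ conditioning set.
  P2: blocked at fork node Ze ∈ conditioning set.
  P3: blocked at fork node Lw ∈ conditioning set.
{Lw, Ze} contains no descendant of Nk and blocks every backdoor path.
Every element of {Lw, Ze} is needed (dropping Lw leaves P3 open; dropping Ze leaves P1 open), so no proper subset is valid.
Among all size-2 subsets of the eligible variables, only {Lw, Ze} blocks every backdoor path, so it is the unique smallest valid adjustment set.

{Lw, Ze}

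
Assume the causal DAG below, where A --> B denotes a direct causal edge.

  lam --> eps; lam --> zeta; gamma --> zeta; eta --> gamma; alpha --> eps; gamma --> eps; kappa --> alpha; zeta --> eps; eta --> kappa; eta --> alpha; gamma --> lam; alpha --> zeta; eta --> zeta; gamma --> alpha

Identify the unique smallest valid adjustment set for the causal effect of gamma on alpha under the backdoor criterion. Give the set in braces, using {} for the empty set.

{eta}

Variables eligible for adjustment (non-descendants of gamma, excluding gamma and alpha): {eta, kappa}.
Backdoor paths from gamma to alpha:
  P1: gamma <- eta -> kappa -> alpha
  P2: gamma <- eta -> alpha
  P3: gamma <- eta -> zeta <- lam -> eps <- alpha
  P4: gamma <- eta -> zeta <- alpha
  P5: gamma <- eta -> zeta -> eps <- alpha
The empty set is not sufficient: P1 (gamma <- eta -> kappa -> alpha) has no collider blocking it and no conditioned non-collider, so it is open.
Try {eta}:
  P1: blocked at fork node eta ∈ conditioning set.
  P2: blocked at fork node eta ∈ conditioning set.
  P3: blocked at fork node eta ∈ conditioning set.
  P4: blocked at fork node eta ∈ conditioning set.
  P5: blocked at fork node eta ∈ conditioning set.
{eta} contains no descendant of gamma and blocks every backdoor path.
No other singleton works — e.g. {kappa} leaves P2 open — so {eta} is the unique smallest valid adjustment set.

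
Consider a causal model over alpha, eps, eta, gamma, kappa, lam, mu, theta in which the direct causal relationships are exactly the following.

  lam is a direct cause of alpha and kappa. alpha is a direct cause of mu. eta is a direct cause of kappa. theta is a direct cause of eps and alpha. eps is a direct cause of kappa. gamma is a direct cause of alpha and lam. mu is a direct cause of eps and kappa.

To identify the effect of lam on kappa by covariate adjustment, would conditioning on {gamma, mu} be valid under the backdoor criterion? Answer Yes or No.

Backdoor paths from lam to kappa (paths whose first edge points into lam):
  P1: lam <- gamma -> alpha <- theta -> eps <- mu -> kappa
  P2: lam <- gamma -> alpha <- theta -> eps -> kappa
  P3: lam <- gamma -> alpha -> mu -> eps -> kappa
  P4: lam <- gamma -> alpha -> mu -> kappa
Condition 1 (no descendant of lam in the set): FAILS — mu is a descendant of lam.
Condition 2 (every backdoor path blocked by {gamma, mu}):
  P1: blocked at fork node gamma ∈ conditioning set.
  P2: blocked at fork node gamma ∈ conditioning set.
  P3: blocked at fork node gamma ∈ conditioning set.
  P4: blocked at fork node gamma ∈ conditioning set.
{gamma, mu} does not satisfy the backdoor criterion.

No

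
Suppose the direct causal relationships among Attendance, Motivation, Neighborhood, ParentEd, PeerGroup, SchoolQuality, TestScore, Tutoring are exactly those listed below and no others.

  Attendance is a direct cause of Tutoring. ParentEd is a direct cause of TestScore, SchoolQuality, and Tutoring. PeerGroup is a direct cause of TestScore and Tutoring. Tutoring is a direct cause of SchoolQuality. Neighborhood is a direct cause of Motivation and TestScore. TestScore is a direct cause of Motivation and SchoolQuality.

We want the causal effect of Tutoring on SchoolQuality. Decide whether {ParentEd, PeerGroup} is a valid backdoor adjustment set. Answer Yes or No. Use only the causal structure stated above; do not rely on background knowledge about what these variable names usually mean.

Backdoor paths from Tutoring to SchoolQuality (paths whose first edge points into Tutoring):
  P1: Tutoring <- PeerGroup -> TestScore <- ParentEd -> SchoolQuality
  P2: Tutoring <- PeerGroup -> TestScore -> SchoolQuality
  P3: Tutoring <- ParentEd -> TestScore -> SchoolQuality
  P4: Tutoring <- ParentEd -> SchoolQuality
Condition 1 (no descendant of Tutoring in the set): holds — descendants of Tutoring are {SchoolQuality}; none are in {ParentEd, PeerGroup}.
Condition 2 (every backdoor path blocked by {ParentEd, PeerGroup}):
  P1: blocked at fork node PeerGroup ∈ conditioning set.
  P2: blocked at fork node PeerGroup ∈ conditioning set.
  P3: blocked at fork node ParentEd ∈ conditioning set.
  P4: blocked at fork node ParentEd ∈ conditioning set.
{ParentEd, PeerGroup} satisfies the backdoor criterion.

Yes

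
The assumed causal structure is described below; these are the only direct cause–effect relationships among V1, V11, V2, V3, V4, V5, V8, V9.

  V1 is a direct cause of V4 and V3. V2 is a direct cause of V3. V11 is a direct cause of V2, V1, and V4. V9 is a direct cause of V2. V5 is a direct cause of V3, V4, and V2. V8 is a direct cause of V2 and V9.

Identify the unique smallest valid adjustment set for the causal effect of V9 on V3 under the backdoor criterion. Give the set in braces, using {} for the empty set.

Variables eligible for adjustment (non-descendants of V9, excluding V9 and V3): {V1, V11, V4, V5, V8}.
Backdoor paths from V9 to V3:
  P1: V9 <- V8 -> V2 <- V11 -> V1 -> V4 <- V5 -> V3
  P2: V9 <- V8 -> V2 <- V11 -> V1 -> V3
  P3: V9 <- V8 -> V2 <- V11 -> V4 <- V5 -> V3
  P4: V9 <- V8 -> V2 <- V11 -> V4 <- V1 -> V3
  P5: V9 <- V8 -> V2 <- V5 -> V4 <- V11 -> V1 -> V3
  P6: V9 <- V8 -> V2 <- V5 -> V4 <- V1 -> V3
  P7: V9 <- V8 -> V2 <- V5 -> V3
  P8: V9 <- V8 -> V2 -> V3
The empty set is not sufficient: P8 (V9 <- V8 -> V2 -> V3) has no collider blocking it and no conditioned non-collider, so it is open.
Try {V8}:
  P1: blocked at fork node V8 ∈ conditioning set.
  P2: blocked at fork node V8 ∈ conditioning set.
  P3: blocked at fork node V8 ∈ conditioning set.
  P4: blocked at fork node V8 ∈ conditioning set.
  P5: blocked at fork node V8 ∈ conditioning set.
  P6: blocked at fork node V8 ∈ conditioning set.
  P7: blocked at fork node V8 ∈ conditioning set.
  P8: blocked at fork node V8 ∈ conditioning set.
{V8} contains no descendant of V9 and blocks every backdoor path.
No other singleton works — e.g. {V11} leaves P8 open — so {V8} is the unique smallest valid adjustment set.

{V8}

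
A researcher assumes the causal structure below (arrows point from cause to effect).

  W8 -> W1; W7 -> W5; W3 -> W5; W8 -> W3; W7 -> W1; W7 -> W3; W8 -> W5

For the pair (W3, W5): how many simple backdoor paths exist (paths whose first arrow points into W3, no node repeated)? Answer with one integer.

A backdoor path from W3 to W5 is any simple undirected path whose first edge points into W3 (i.e. leaves W3 via a parent).
Parents of W3: {W7, W8}.
Enumerating:
  P1: W3 <- W8 -> W1 <- W7 -> W5
  P2: W3 <- W8 -> W5
  P3: W3 <- W7 -> W1 <- W8 -> W5
  P4: W3 <- W7 -> W5
That exhausts the simple backdoor paths. Count: 4.

4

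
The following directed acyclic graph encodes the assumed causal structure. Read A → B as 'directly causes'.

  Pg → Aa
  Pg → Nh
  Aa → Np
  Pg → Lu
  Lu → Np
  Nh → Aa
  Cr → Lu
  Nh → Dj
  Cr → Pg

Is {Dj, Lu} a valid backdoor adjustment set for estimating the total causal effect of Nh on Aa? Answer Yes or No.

No

Backdoor paths from Nh to Aa (paths whose first edge points into Nh):
  P1: Nh <- Pg <- Cr -> Lu -> Np <- Aa
  P2: Nh <- Pg -> Lu -> Np <- Aa
  P3: Nh <- Pg -> Aa
Condition 1 (no descendant of Nh in the set): FAILS — Dj is a descendant of Nh.
Condition 2 (every backdoor path blocked by {Dj, Lu}):
  P1: blocked at chain node Lu ∈ conditioning set.
  P2: blocked at chain node Lu ∈ conditioning set.
  P3: open — no interior node is in the conditioning set.
{Dj, Lu} does not satisfy the backdoor criterion.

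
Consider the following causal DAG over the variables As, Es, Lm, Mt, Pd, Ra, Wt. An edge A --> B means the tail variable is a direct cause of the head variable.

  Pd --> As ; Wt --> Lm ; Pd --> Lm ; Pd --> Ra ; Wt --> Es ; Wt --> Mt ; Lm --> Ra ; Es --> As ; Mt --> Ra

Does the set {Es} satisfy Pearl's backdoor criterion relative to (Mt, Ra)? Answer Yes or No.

No

Backdoor paths from Mt to Ra (paths whose first edge points into Mt):
  P1: Mt <- Wt -> Lm <- Pd -> Ra
  P2: Mt <- Wt -> Lm -> Ra
  P3: Mt <- Wt -> Es -> As <- Pd -> Lm -> Ra
  P4: Mt <- Wt -> Es -> As <- Pd -> Ra
Condition 1 (no descendant of Mt in the set): holds — descendants of Mt are {Ra}; none are in {Es}.
Condition 2 (every backdoor path blocked by {Es}):
  P1: blocked at collider Lm (neither it nor any descendant is in the conditioning set).
  P2: open — no interior node is in the conditioning set.
  P3: blocked at chain node Es ∈ conditioning set.
  P4: blocked at chain node Es ∈ conditioning set.
{Es} does not satisfy the backdoor criterion.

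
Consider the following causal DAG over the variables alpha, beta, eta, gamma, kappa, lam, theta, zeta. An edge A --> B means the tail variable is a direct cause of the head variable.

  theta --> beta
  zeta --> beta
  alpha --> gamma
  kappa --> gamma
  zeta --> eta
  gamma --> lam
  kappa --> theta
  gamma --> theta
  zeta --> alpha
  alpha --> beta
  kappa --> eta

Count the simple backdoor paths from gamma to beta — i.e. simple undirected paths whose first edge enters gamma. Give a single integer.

6

A backdoor path from gamma to beta is any simple undirected path whose first edge points into gamma (i.e. leaves gamma via a parent).
Parents of gamma: {alpha, kappa}.
Enumerating:
  P1: gamma <- kappa -> theta -> beta
  P2: gamma <- kappa -> eta <- zeta -> alpha -> beta
  P3: gamma <- kappa -> eta <- zeta -> beta
  P4: gamma <- alpha <- zeta -> beta
  P5: gamma <- alpha <- zeta -> eta <- kappa -> theta -> beta
  P6: gamma <- alpha -> beta
That exhausts the simple backdoor paths. Count: 6.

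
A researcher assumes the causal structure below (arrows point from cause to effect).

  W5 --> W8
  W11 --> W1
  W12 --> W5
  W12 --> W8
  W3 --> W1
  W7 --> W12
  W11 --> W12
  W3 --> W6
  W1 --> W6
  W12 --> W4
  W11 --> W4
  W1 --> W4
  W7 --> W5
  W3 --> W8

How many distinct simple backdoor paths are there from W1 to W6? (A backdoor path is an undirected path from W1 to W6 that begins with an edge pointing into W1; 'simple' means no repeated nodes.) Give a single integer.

7

A backdoor path from W1 to W6 is any simple undirected path whose first edge points into W1 (i.e. leaves W1 via a parent).
Parents of W1: {W11, W3}.
Enumerating:
  P1: W1 <- W11 -> W12 <- W7 -> W5 -> W8 <- W3 -> W6
  P2: W1 <- W11 -> W12 -> W5 -> W8 <- W3 -> W6
  P3: W1 <- W11 -> W12 -> W8 <- W3 -> W6
  P4: W1 <- W11 -> W4 <- W12 <- W7 -> W5 -> W8 <- W3 -> W6
  P5: W1 <- W11 -> W4 <- W12 -> W5 -> W8 <- W3 -> W6
  P6: W1 <- W11 -> W4 <- W12 -> W8 <- W3 -> W6
  P7: W1 <- W3 -> W6
That exhausts the simple backdoor paths. Count: 7.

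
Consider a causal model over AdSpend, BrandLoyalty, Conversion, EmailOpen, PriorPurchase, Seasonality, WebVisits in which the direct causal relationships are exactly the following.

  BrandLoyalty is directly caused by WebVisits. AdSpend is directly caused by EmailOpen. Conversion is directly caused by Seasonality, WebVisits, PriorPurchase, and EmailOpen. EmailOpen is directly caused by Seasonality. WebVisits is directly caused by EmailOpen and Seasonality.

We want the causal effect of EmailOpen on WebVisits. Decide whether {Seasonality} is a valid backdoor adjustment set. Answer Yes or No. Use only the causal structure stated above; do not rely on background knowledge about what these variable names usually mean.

Backdoor paths from EmailOpen to WebVisits (paths whose first edge points into EmailOpen):
  P1: EmailOpen <- Seasonality -> WebVisits
  P2: EmailOpen <- Seasonality -> Conversion <- WebVisits
Condition 1 (no descendant of EmailOpen in the set): holds — descendants of EmailOpen are {AdSpend, BrandLoyalty, Conversion, WebVisits}; none are in {Seasonality}.
Condition 2 (every backdoor path blocked by {Seasonality}):
  P1: blocked at fork node Seasonality ∈ conditioning set.
  P2: blocked at fork node Seasonality ∈ conditioning set.
{Seasonality} satisfies the backdoor criterion.

Yes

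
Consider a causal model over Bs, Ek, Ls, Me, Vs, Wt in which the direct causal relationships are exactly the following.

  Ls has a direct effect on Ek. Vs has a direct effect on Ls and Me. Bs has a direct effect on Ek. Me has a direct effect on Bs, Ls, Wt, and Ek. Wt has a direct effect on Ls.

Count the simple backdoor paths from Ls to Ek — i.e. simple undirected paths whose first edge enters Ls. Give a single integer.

A backdoor path from Ls to Ek is any simple undirected path whose first edge points into Ls (i.e. leaves Ls via a parent).
Parents of Ls: {Me, Vs, Wt}.
Enumerating:
  P1: Ls <- Vs -> Me -> Bs -> Ek
  P2: Ls <- Vs -> Me -> Ek
  P3: Ls <- Me -> Bs -> Ek
  P4: Ls <- Me -> Ek
  P5: Ls <- Wt <- Me -> Bs -> Ek
  P6: Ls <- Wt <- Me -> Ek
That exhausts the simple backdoor paths. Count: 6.

6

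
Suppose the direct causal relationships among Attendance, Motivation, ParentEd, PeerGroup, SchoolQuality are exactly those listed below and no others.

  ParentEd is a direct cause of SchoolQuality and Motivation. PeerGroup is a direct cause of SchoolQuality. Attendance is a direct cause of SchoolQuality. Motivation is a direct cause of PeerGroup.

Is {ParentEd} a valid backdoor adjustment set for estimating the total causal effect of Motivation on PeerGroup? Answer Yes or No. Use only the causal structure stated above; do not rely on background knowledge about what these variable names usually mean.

Yes

Backdoor paths from Motivation to PeerGroup (paths whose first edge points into Motivation):
  P1: Motivation <- ParentEd -> SchoolQuality <- PeerGroup
Condition 1 (no descendant of Motivation in the set): holds — descendants of Motivation are {PeerGroup, SchoolQuality}; none are in {ParentEd}.
Condition 2 (every backdoor path blocked by {ParentEd}):
  P1: blocked at fork node ParentEd ∈ conditioning set.
{ParentEd} satisfies the backdoor criterion.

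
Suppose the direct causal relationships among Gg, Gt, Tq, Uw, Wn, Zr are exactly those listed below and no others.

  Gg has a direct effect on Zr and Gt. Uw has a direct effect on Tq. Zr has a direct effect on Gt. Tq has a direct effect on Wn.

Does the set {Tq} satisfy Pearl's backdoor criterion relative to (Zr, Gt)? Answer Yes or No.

Backdoor paths from Zr to Gt (paths whose first edge points into Zr):
  P1: Zr <- Gg -> Gt
Condition 1 (no descendant of Zr in the set): holds — descendants of Zr are {Gt}; none are in {Tq}.
Condition 2 (every backdoor path blocked by {Tq}):
  P1: open — no interior node is in the conditioning set.
{Tq} does not satisfy the backdoor criterion.

No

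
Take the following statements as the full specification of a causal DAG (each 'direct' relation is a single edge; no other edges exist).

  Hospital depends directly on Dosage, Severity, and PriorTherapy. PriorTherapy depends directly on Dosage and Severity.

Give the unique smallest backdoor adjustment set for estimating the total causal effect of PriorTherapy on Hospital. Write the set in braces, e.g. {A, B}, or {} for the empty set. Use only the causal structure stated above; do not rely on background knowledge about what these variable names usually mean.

{Dosage, Severity}

Variables eligible for adjustment (non-descendants of PriorTherapy, excluding PriorTherapy and Hospital): {Dosage, Severity}.
Backdoor paths from PriorTherapy to Hospital:
  P1: PriorTherapy <- Dosage -> Hospital
  P2: PriorTherapy <- Severity -> Hospital
The empty set is not sufficient: P1 (PriorTherapy <- Dosage -> Hospital) has no collider blocking it and no conditioned non-collider, so it is open.
Try {Dosage, Severity}:
  P1: blocked at fork node Dosage ∈ conditioning set.
  P2: blocked at fork node Severity ∈ conditioning set.
{Dosage, Severity} contains no descendant of PriorTherapy and blocks every backdoor path.
Every element of {Dosage, Severity} is needed (dropping Dosage leaves P1 open; dropping Severity leaves P2 open), so no proper subset is valid.
Among all size-2 subsets of the eligible variables, only {Dosage, Severity} blocks every backdoor path, so it is the unique smallest valid adjustment set.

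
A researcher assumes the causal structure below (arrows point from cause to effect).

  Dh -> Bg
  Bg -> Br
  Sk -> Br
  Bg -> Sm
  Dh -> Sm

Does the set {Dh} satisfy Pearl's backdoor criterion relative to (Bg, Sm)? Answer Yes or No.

Backdoor paths from Bg to Sm (paths whose first edge points into Bg):
  P1: Bg <- Dh -> Sm
Condition 1 (no descendant of Bg in the set): holds — descendants of Bg are {Br, Sm}; none are in {Dh}.
Condition 2 (every backdoor path blocked by {Dh}):
  P1: blocked at fork node Dh ∈ conditioning set.
{Dh} satisfies the backdoor criterion.

Yes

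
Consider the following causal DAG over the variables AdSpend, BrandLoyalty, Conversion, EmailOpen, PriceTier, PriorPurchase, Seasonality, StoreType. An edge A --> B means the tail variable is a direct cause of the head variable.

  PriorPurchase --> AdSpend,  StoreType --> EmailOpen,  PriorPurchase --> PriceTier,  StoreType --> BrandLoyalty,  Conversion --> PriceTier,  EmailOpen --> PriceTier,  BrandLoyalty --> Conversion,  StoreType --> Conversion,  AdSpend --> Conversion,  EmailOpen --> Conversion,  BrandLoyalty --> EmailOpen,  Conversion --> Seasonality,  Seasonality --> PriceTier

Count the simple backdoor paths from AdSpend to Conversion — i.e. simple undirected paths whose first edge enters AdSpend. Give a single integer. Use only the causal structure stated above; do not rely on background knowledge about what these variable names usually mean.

7

A backdoor path from AdSpend to Conversion is any simple undirected path whose first edge points into AdSpend (i.e. leaves AdSpend via a parent).
Parents of AdSpend: {PriorPurchase}.
Enumerating:
  P1: AdSpend <- PriorPurchase -> PriceTier <- EmailOpen <- StoreType -> BrandLoyalty -> Conversion
  P2: AdSpend <- PriorPurchase -> PriceTier <- EmailOpen <- StoreType -> Conversion
  P3: AdSpend <- PriorPurchase -> PriceTier <- EmailOpen <- BrandLoyalty <- StoreType -> Conversion
  P4: AdSpend <- PriorPurchase -> PriceTier <- EmailOpen <- BrandLoyalty -> Conversion
  P5: AdSpend <- PriorPurchase -> PriceTier <- EmailOpen -> Conversion
  P6: AdSpend <- PriorPurchase -> PriceTier <- Conversion
  P7: AdSpend <- PriorPurchase -> PriceTier <- Seasonality <- Conversion
That exhausts the simple backdoor paths. Count: 7.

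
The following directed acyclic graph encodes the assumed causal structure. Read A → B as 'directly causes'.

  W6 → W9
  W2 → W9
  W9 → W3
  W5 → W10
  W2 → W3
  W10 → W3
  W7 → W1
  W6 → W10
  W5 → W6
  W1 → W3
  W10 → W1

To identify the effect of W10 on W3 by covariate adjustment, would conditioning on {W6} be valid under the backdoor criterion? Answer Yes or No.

Backdoor paths from W10 to W3 (paths whose first edge points into W10):
  P1: W10 <- W5 -> W6 -> W9 <- W2 -> W3
  P2: W10 <- W5 -> W6 -> W9 -> W3
  P3: W10 <- W6 -> W9 <- W2 -> W3
  P4: W10 <- W6 -> W9 -> W3
Condition 1 (no descendant of W10 in the set): holds — descendants of W10 are {W1, W3}; none are in {W6}.
Condition 2 (every backdoor path blocked by {W6}):
  P1: blocked at chain node W6 ∈ conditioning set.
  P2: blocked at chain node W6 ∈ conditioning set.
  P3: blocked at fork node W6 ∈ conditioning set.
  P4: blocked at fork node W6 ∈ conditioning set.
{W6} satisfies the backdoor criterion.

Yes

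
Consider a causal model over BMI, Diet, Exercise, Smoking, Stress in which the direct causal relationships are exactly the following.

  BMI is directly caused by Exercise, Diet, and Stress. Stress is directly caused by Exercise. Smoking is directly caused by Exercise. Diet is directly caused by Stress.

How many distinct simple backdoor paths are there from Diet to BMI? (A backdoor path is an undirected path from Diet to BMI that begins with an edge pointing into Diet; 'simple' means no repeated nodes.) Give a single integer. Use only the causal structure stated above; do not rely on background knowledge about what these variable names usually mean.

A backdoor path from Diet to BMI is any simple undirected path whose first edge points into Diet (i.e. leaves Diet via a parent).
Parents of Diet: {Stress}.
Enumerating:
  P1: Diet <- Stress <- Exercise -> BMI
  P2: Diet <- Stress -> BMI
That exhausts the simple backdoor paths. Count: 2.

2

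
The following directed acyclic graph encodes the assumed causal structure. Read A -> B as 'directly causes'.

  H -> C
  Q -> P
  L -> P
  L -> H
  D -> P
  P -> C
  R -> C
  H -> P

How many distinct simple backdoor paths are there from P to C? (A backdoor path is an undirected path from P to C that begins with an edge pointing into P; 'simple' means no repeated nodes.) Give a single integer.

A backdoor path from P to C is any simple undirected path whose first edge points into P (i.e. leaves P via a parent).
Parents of P: {D, H, L, Q}.
Enumerating:
  P1: P <- L -> H -> C
  P2: P <- H -> C
That exhausts the simple backdoor paths. Count: 2.

2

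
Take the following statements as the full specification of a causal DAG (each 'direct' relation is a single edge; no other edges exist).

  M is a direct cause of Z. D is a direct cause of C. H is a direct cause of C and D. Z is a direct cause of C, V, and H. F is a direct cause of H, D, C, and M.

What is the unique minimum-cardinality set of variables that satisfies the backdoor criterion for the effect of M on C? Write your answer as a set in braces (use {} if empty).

{F}

Variables eligible for adjustment (non-descendants of M, excluding M and C): {F}.
Backdoor paths from M to C:
  P1: M <- F -> H <- Z -> C
  P2: M <- F -> H -> D -> C
  P3: M <- F -> H -> C
  P4: M <- F -> D <- H <- Z -> C
  P5: M <- F -> D <- H -> C
  P6: M <- F -> D -> C
  P7: M <- F -> C
The empty set is not sufficient: P2 (M <- F -> H -> D -> C) has no collider blocking it and no conditioned non-collider, so it is open.
Try {F}:
  P1: blocked at fork node F ∈ conditioning set.
  P2: blocked at fork node F ∈ conditioning set.
  P3: blocked at fork node F ∈ conditioning set.
  P4: blocked at fork node F ∈ conditioning set.
  P5: blocked at fork node F ∈ conditioning set.
  P6: blocked at fork node F ∈ conditioning set.
  P7: blocked at fork node F ∈ conditioning set.
{F} contains no descendant of M and blocks every backdoor path.
{F} is the unique smallest valid adjustment set.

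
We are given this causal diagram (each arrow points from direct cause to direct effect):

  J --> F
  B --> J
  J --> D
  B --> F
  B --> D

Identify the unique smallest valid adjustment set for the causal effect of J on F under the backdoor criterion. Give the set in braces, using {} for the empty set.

{B}

Variables eligible for adjustment (non-descendants of J, excluding J and F): {B}.
Backdoor paths from J to F:
  P1: J <- B -> F
The empty set is not sufficient: P1 (J <- B -> F) has no collider blocking it and no conditioned non-collider, so it is open.
Try {B}:
  P1: blocked at fork node B ∈ conditioning set.
{B} contains no descendant of J and blocks every backdoor path.
{B} is the unique smallest valid adjustment set.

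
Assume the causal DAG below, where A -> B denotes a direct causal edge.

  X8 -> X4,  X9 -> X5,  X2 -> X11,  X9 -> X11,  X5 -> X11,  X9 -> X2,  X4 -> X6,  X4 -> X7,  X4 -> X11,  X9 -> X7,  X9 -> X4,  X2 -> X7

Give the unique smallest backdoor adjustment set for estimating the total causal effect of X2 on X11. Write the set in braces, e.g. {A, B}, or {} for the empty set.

Variables eligible for adjustment (non-descendants of X2, excluding X2 and X11): {X4, X5, X6, X8, X9}.
Backdoor paths from X2 to X11:
  P1: X2 <- X9 -> X5 -> X11
  P2: X2 <- X9 -> X4 -> X11
  P3: X2 <- X9 -> X11
  P4: X2 <- X9 -> X7 <- X4 -> X11
The empty set is not sufficient: P1 (X2 <- X9 -> X5 -> X11) has no collider blocking it and no conditioned non-collider, so it is open.
Try {X9}:
  P1: blocked at fork node X9 ∈ conditioning set.
  P2: blocked at fork node X9 ∈ conditioning set.
  P3: blocked at fork node X9 ∈ conditioning set.
  P4: blocked at fork node X9 ∈ conditioning set.
{X9} contains no descendant of X2 and blocks every backdoor path.
No other singleton works — e.g. {X5} leaves P2 open — so {X9} is the unique smallest valid adjustment set.

{X9}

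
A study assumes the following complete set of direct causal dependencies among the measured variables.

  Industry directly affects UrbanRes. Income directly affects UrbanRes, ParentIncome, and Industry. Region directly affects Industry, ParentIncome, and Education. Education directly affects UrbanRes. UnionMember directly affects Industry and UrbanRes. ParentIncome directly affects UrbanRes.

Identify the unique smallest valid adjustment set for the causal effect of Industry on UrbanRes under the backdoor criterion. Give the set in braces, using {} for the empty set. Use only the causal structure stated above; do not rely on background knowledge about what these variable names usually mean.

Variables eligible for adjustment (non-descendants of Industry, excluding Industry and UrbanRes): {Education, Income, ParentIncome, Region, UnionMember}.
Backdoor paths from Industry to UrbanRes:
  P1: Industry <- Region -> Education -> UrbanRes
  P2: Industry <- Region -> ParentIncome <- Income -> UrbanRes
  P3: Industry <- Region -> ParentIncome -> UrbanRes
  P4: Industry <- Income -> ParentIncome <- Region -> Education -> UrbanRes
  P5: Industry <- Income -> ParentIncome -> UrbanRes
  P6: Industry <- Income -> UrbanRes
  P7: Industry <- UnionMember -> UrbanRes
The empty set is not sufficient: P1 (Industry <- Region -> Education -> UrbanRes) has no collider blocking it and no conditioned non-collider, so it is open.
Try {Income, Region, UnionMember}:
  P1: blocked at fork node Region ∈ conditioning set.
  P2: blocked at fork node Region ∈ conditioning set.
  P3: blocked at fork node Region ∈ conditioning set.
  P4: blocked at fork node Income ∈ conditioning set.
  P5: blocked at fork node Income ∈ conditioning set.
  P6: blocked at fork node Income ∈ conditioning set.
  P7: blocked at fork node UnionMember ∈ conditioning set.
{Income, Region, UnionMember} contains no descendant of Industry and blocks every backdoor path.
Every element of {Income, Region, UnionMember} is needed (dropping Income leaves P5 open; dropping Region leaves P1 open; dropping UnionMember leaves P7 open), so no proper subset is valid.
Among all size-3 subsets of the eligible variables, only {Income, Region, UnionMember} blocks every backdoor path, so it is the unique smallest valid adjustment set.

{Income, Region, UnionMember}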